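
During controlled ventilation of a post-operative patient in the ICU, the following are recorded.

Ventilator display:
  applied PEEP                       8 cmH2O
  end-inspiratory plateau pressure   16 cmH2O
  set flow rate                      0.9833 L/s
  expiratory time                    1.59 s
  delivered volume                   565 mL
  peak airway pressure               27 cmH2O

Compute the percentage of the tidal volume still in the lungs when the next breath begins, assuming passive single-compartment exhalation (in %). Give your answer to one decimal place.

R = (PIP − Pplat)/V̇ = (27 − 16) / 0.9833 = 11.0/0.9833 = 11.187 cmH2O·s/L.
C = Vt/(Pplat − PEEP) = 565.0 / (16 − 8) = 565.0/8.0 = 70.625 mL/cmH2O.
τ = R × C = 11.187 × 0.07063 L/cmH2O = 0.7901 s.
Fraction remaining at end-expiration = e^(−Te/τ) = e^(−1.59/0.7901) = 0.1337 → 13.37%.

13.4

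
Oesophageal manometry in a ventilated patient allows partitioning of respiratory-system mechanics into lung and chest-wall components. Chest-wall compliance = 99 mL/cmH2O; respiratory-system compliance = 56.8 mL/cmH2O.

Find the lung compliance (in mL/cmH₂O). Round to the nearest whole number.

133

1/CL = 1/Crs − 1/Ccw.
1/CL = 1/56.8 − 1/99 = 0.007505.
CL = 133.24 mL/cmH2O.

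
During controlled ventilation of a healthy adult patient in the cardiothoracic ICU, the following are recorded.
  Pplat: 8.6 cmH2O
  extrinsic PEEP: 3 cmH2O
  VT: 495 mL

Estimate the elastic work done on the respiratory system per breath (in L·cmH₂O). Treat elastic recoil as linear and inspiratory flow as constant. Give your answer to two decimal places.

Elastic work ≈ ½ × (Pplat − PEEP) × Vt = 0.5 × (8.6 − 3) × 0.495 L = 0.5 × 5.6 × 0.495 = 1.386 L·cmH2O.

1.39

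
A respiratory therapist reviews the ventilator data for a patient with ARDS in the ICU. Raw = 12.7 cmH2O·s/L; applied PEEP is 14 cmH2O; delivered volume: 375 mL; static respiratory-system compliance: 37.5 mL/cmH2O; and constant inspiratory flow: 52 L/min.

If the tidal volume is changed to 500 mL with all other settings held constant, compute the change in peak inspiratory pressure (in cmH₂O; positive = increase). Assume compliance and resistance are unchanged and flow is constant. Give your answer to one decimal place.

PIP = Vt/C + R·V̇ + PEEP (constant-flow equation of motion).
Only the elastic term changes: ΔPIP = ΔVt / C = (500 − 375) / 37.5 = 3.333 cmH2O.

3.3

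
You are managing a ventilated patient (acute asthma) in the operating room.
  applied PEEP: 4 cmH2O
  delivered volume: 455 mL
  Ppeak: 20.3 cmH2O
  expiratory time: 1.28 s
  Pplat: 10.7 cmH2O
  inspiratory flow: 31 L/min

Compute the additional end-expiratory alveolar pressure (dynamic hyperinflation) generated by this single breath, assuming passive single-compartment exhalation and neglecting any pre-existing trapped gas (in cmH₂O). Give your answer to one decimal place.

2.4

Flow: 31 L/min ÷ 60 = 0.5167 L/s.
R = (PIP − Pplat)/V̇ = (20.3 − 10.7) / 0.5167 = 9.6/0.5167 = 18.579 cmH2O·s/L.
C = Vt/(Pplat − PEEP) = 455.0 / (10.7 − 4) = 455.0/6.7 = 67.91 mL/cmH2O.
τ = R × C = 18.579 × 0.06791 L/cmH2O = 1.262 s.
Fraction remaining = e^(−Te/τ) = e^(−1.28/1.262) = 0.3627; trapped volume = 455.0 × 0.3627 = 165.03 mL.
Additional alveolar pressure from trapping ≈ V_trapped / C = 165.03 / 67.91 = 2.43 cmH2O.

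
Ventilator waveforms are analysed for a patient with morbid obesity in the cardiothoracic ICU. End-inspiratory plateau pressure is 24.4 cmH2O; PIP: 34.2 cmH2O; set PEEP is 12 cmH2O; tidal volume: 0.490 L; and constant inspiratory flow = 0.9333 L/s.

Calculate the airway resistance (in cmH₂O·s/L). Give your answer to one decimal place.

Raw = (PIP − Pplat) / flow = (34.2 − 24.4) / 0.9333 = 9.8 / 0.9333 = 10.5 cmH2O·s/L.

10.5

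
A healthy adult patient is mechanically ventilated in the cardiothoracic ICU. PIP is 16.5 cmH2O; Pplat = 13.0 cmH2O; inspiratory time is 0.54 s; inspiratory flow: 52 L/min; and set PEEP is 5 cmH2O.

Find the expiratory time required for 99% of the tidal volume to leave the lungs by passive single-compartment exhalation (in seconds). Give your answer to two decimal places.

1.09

Flow: 52 L/min ÷ 60 = 0.8667 L/s.
Vt = flow × Ti = 0.8667 L/s × 0.54 s × 1000 mL/L = 468.02 mL.
R = (PIP − Pplat)/V̇ = (16.5 − 13.0) / 0.8667 = 3.5/0.8667 = 4.038 cmH2O·s/L.
C = Vt/(Pplat − PEEP) = 468.02 / (13.0 − 5) = 468.02/8.0 = 58.503 mL/cmH2O.
τ = R × C = 4.038 × 0.0585 L/cmH2O = 0.2362 s.
t = −τ·ln(1 − 0.99) = −0.2362·ln(0.01) = 1.088 s.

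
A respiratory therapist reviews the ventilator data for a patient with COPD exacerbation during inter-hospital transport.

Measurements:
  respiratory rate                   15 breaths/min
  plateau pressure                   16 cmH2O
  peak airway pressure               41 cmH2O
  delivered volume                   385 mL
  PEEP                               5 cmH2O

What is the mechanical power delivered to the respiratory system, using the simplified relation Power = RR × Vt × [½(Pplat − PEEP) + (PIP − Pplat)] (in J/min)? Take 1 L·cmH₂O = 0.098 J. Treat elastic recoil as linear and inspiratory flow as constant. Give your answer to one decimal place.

17.3

Per-breath work = Vt × [½(Pplat−PEEP) + (PIP−Pplat)] = 0.385 × [0.5×11.0 + 25.0] = 0.385 × 30.5 = 11.743 L·cmH2O.
Power = 15 × 11.743 = 176.15 L·cmH2O/min.
× 0.098 J/(L·cmH2O) → 17.263 J/min.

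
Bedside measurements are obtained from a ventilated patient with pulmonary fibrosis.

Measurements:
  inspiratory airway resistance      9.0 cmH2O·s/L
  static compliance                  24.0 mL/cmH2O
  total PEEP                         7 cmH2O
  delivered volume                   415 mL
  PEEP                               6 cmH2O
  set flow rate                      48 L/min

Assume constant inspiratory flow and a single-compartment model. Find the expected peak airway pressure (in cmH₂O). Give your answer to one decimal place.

31.5

Flow: 48 L/min ÷ 60 = 0.8 L/s.
Total PEEP = 7 cmH2O (set 6 + intrinsic 1); this is the baseline alveolar pressure.
Equation of motion (constant flow): PIP = Vt/C + R·V̇ + PEEP.
PIP = 415/24.0 + 9.0×0.8 + 7 = 17.292 + 7.2 + 7 = 31.492 cmH2O.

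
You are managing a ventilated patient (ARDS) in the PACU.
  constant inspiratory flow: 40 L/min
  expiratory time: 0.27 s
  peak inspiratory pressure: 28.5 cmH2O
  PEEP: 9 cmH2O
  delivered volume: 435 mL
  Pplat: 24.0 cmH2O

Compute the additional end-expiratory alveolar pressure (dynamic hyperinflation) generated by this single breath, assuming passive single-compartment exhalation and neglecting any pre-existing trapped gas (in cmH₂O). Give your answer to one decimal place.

Flow: 40 L/min ÷ 60 = 0.6667 L/s.
R = (PIP − Pplat)/V̇ = (28.5 − 24.0) / 0.6667 = 4.5/0.6667 = 6.75 cmH2O·s/L.
C = Vt/(Pplat − PEEP) = 435.0 / (24.0 − 9) = 435.0/15.0 = 29.0 mL/cmH2O.
τ = R × C = 6.75 × 0.029 L/cmH2O = 0.1958 s.
Fraction remaining = e^(−Te/τ) = e^(−0.27/0.1958) = 0.2518; trapped volume = 435.0 × 0.2518 = 109.53 mL.
Additional alveolar pressure from trapping ≈ V_trapped / C = 109.53 / 29.0 = 3.777 cmH2O.

3.8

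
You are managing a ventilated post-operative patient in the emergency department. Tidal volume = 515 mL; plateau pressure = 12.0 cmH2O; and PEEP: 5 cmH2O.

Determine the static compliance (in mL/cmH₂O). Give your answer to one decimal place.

73.6

Cstat = Vt / (Pplat − PEEP) = 515 / (12.0 − 5) = 515 / 7.0 = 73.571 mL/cmH2O.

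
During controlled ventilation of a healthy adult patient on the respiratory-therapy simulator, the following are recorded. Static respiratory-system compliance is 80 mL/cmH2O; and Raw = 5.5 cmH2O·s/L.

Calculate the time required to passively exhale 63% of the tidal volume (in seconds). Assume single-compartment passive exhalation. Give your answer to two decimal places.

τ = R × C = 5.5 × 80 mL/cmH2O = 5.5 × 0.080 L/cmH2O = 0.44 s.
Exhaled fraction f = 1 − e^(−t/τ) → t = −τ·ln(1 − f) = −0.44·ln(0.37) = 0.4375 s.

0.44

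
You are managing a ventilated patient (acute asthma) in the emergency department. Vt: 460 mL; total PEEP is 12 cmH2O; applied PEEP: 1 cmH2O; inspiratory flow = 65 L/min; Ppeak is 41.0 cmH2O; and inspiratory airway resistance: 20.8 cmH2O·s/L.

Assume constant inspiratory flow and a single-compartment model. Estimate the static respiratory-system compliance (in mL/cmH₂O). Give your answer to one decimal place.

71.1

Flow: 65 L/min ÷ 60 = 1.0833 L/s.
Total PEEP = 12 cmH2O (set 1 + intrinsic 11); this is the baseline alveolar pressure.
Equation of motion (constant flow): PIP = Vt/C + R·V̇ + PEEP.
Vt/C = PIP − R·V̇ − PEEP = 41.0 − 20.8×1.0833 − 12 = 41.0 − 22.533 − 12 = 6.467 cmH2O.
C = Vt / 6.467 = 460 / 6.467 = 71.13 mL/cmH2O.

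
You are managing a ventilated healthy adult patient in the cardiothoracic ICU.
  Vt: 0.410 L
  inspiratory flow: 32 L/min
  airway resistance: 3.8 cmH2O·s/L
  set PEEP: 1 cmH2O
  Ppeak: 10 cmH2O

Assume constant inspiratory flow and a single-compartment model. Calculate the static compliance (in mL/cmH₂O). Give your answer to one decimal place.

58.8

Flow: 32 L/min ÷ 60 = 0.5333 L/s.
Equation of motion (constant flow): PIP = Vt/C + R·V̇ + PEEP.
Vt/C = PIP − R·V̇ − PEEP = 10 − 3.8×0.5333 − 1 = 10 − 2.027 − 1 = 6.973 cmH2O.
C = Vt / 6.973 = 410 / 6.973 = 58.798 mL/cmH2O.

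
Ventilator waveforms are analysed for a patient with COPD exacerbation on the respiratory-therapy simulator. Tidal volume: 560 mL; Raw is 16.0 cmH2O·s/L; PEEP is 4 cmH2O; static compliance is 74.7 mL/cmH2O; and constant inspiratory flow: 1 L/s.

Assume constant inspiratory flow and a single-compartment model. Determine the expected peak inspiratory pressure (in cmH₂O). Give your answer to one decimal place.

Equation of motion (constant flow): PIP = Vt/C + R·V̇ + PEEP.
PIP = 560/74.7 + 16.0×1 + 4 = 7.497 + 16.0 + 4 = 27.497 cmH2O.

27.5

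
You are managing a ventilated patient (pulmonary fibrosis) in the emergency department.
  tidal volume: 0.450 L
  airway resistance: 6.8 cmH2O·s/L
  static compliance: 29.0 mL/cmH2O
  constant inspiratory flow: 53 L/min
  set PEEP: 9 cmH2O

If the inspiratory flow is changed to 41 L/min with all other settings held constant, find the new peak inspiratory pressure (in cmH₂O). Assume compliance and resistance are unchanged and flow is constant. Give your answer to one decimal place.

29.2

Flow: 53 L/min ÷ 60 = 0.8833 L/s.
New flow: 41 L/min ÷ 60 = 0.6833 L/s.
PIP = Vt/C + R·V̇ + PEEP (constant-flow equation of motion).
Only the resistive term changes: ΔPIP = R × ΔV̇ = 6.8 × (0.6833 − 0.8833) = 6.8 × -0.2 = -1.36 cmH2O.
Original PIP = 450/29.0 + 6.8×0.8833 + 9 = 30.524 cmH2O; new PIP = 30.524 + (-1.36) = 29.164 cmH2O.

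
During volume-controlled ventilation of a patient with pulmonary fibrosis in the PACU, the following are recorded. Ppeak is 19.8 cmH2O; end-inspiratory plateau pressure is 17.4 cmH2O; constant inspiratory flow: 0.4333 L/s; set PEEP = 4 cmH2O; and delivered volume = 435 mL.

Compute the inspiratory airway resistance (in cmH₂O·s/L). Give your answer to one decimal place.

Raw = (PIP − Pplat) / flow = (19.8 − 17.4) / 0.4333 = 2.4 / 0.4333 = 5.539 cmH2O·s/L.

5.5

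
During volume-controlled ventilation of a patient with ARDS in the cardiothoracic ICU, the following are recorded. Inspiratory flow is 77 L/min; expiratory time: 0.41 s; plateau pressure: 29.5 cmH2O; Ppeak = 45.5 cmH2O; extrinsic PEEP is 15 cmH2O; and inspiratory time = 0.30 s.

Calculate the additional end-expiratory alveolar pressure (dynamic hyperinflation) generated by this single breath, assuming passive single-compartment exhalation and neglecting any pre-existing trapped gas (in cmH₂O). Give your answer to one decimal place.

Flow: 77 L/min ÷ 60 = 1.2833 L/s.
Vt = flow × Ti = 1.2833 L/s × 0.30 s × 1000 mL/L = 384.99 mL.
R = (PIP − Pplat)/V̇ = (45.5 − 29.5) / 1.2833 = 16.0/1.2833 = 12.468 cmH2O·s/L.
C = Vt/(Pplat − PEEP) = 384.99 / (29.5 − 15) = 384.99/14.5 = 26.551 mL/cmH2O.
τ = R × C = 12.468 × 0.02655 L/cmH2O = 0.331 s.
Fraction remaining = e^(−Te/τ) = e^(−0.41/0.331) = 0.2898; trapped volume = 384.99 × 0.2898 = 111.57 mL.
Additional alveolar pressure from trapping ≈ V_trapped / C = 111.57 / 26.551 = 4.202 cmH2O.

4.2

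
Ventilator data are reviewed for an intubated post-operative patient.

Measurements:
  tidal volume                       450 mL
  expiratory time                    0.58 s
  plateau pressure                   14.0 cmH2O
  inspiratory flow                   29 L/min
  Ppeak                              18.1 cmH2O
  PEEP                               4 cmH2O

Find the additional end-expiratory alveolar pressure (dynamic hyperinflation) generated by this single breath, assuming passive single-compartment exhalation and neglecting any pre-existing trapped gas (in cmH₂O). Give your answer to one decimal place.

Flow: 29 L/min ÷ 60 = 0.4833 L/s.
R = (PIP − Pplat)/V̇ = (18.1 − 14.0) / 0.4833 = 4.1/0.4833 = 8.483 cmH2O·s/L.
C = Vt/(Pplat − PEEP) = 450.0 / (14.0 − 4) = 450.0/10.0 = 45.0 mL/cmH2O.
τ = R × C = 8.483 × 0.045 L/cmH2O = 0.3817 s.
Fraction remaining = e^(−Te/τ) = e^(−0.58/0.3817) = 0.2188; trapped volume = 450.0 × 0.2188 = 98.46 mL.
Additional alveolar pressure from trapping ≈ V_trapped / C = 98.46 / 45.0 = 2.188 cmH2O.

2.2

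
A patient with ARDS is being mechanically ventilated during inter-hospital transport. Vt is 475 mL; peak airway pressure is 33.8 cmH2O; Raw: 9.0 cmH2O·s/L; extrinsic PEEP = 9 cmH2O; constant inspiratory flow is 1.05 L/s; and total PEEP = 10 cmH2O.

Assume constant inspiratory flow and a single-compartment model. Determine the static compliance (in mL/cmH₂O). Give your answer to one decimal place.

33.1

Total PEEP = 10 cmH2O (set 9 + intrinsic 1); this is the baseline alveolar pressure.
Equation of motion (constant flow): PIP = Vt/C + R·V̇ + PEEP.
Vt/C = PIP − R·V̇ − PEEP = 33.8 − 9.0×1.05 − 10 = 33.8 − 9.45 − 10 = 14.35 cmH2O.
C = Vt / 14.35 = 475 / 14.35 = 33.101 mL/cmH2O.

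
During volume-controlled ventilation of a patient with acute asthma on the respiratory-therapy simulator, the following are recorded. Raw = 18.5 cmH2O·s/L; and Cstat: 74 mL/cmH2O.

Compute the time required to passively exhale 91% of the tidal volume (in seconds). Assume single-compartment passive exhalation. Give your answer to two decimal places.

τ = R × C = 18.5 × 74 mL/cmH2O = 18.5 × 0.074 L/cmH2O = 1.369 s.
Exhaled fraction f = 1 − e^(−t/τ) → t = −τ·ln(1 − f) = −1.369·ln(0.09) = 3.296 s.

3.30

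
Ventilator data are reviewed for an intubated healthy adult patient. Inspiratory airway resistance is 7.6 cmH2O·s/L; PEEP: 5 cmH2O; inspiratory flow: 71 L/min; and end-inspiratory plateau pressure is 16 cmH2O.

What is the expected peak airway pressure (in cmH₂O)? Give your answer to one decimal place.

25.0

Flow: 71 L/min ÷ 60 = 1.1833 L/s.
PIP = Pplat + Raw × flow = 16 + 7.6 × 1.1833 = 16 + 8.993 = 24.993 cmH2O.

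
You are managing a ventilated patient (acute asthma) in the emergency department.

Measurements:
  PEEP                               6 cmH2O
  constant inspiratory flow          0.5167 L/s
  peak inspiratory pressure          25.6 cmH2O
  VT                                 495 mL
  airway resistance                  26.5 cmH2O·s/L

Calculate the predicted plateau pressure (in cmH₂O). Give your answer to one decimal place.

Pplat = PIP − Raw × flow = 25.6 − 26.5 × 0.5167 = 25.6 − 13.693 = 11.907 cmH2O.

11.9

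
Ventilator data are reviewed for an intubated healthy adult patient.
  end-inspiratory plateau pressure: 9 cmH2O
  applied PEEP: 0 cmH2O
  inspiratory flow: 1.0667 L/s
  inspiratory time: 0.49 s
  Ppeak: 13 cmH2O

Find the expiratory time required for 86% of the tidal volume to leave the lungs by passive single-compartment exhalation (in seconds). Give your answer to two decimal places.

Vt = flow × Ti = 1.0667 L/s × 0.49 s × 1000 mL/L = 522.68 mL.
R = (PIP − Pplat)/V̇ = (13 − 9) / 1.0667 = 4.0/1.0667 = 3.75 cmH2O·s/L.
C = Vt/(Pplat − PEEP) = 522.68 / (9 − 0) = 522.68/9.0 = 58.076 mL/cmH2O.
τ = R × C = 3.75 × 0.05808 L/cmH2O = 0.2178 s.
t = −τ·ln(1 − 0.86) = −0.2178·ln(0.14) = 0.4282 s.

0.43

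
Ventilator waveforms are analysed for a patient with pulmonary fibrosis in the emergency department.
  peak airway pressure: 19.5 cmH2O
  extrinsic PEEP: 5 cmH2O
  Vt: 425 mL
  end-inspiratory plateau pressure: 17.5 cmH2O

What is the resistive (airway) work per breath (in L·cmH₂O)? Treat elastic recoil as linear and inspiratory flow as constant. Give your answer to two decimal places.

0.85

With constant inspiratory flow the resistive pressure is constant at PIP − Pplat = 19.5 − 17.5 = 2.0 cmH2O, so resistive work = 2.0 × 0.425 = 0.85 L·cmH2O.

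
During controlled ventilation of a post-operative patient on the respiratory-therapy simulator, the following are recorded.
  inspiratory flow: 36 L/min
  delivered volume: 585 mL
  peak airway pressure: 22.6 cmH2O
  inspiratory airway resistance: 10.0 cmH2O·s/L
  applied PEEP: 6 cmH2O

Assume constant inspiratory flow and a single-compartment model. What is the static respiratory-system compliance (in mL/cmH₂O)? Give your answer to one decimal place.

55.2

Flow: 36 L/min ÷ 60 = 0.6 L/s.
Equation of motion (constant flow): PIP = Vt/C + R·V̇ + PEEP.
Vt/C = PIP − R·V̇ − PEEP = 22.6 − 10.0×0.6 − 6 = 22.6 − 6.0 − 6 = 10.6 cmH2O.
C = Vt / 10.6 = 585 / 10.6 = 55.189 mL/cmH2O.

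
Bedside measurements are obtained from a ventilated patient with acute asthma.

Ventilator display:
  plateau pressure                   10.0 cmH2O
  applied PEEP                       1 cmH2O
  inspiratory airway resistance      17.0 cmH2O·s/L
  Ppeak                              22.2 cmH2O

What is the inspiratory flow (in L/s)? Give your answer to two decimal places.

0.72

flow = (PIP − Pplat) / Raw = 12.2 / 17.0 = 0.7176 L/s.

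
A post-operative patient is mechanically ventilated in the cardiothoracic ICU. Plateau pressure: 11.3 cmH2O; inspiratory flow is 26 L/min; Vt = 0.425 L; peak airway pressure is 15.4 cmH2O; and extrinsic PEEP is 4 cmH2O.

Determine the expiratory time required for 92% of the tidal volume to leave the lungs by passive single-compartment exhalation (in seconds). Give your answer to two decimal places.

1.39

Flow: 26 L/min ÷ 60 = 0.4333 L/s.
R = (PIP − Pplat)/V̇ = (15.4 − 11.3) / 0.4333 = 4.1/0.4333 = 9.462 cmH2O·s/L.
C = Vt/(Pplat − PEEP) = 425.0 / (11.3 − 4) = 425.0/7.3 = 58.219 mL/cmH2O.
τ = R × C = 9.462 × 0.05822 L/cmH2O = 0.5509 s.
t = −τ·ln(1 − 0.92) = −0.5509·ln(0.08) = 1.391 s.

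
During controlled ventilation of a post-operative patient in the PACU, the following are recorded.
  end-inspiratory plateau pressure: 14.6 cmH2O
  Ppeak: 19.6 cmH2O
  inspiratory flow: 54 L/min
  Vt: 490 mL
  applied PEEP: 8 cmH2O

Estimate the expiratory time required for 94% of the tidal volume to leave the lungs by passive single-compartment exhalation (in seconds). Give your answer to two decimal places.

1.16

Flow: 54 L/min ÷ 60 = 0.9 L/s.
R = (PIP − Pplat)/V̇ = (19.6 − 14.6) / 0.9 = 5.0/0.9 = 5.556 cmH2O·s/L.
C = Vt/(Pplat − PEEP) = 490.0 / (14.6 − 8) = 490.0/6.6 = 74.242 mL/cmH2O.
τ = R × C = 5.556 × 0.07424 L/cmH2O = 0.4125 s.
t = −τ·ln(1 − 0.94) = −0.4125·ln(0.06) = 1.161 s.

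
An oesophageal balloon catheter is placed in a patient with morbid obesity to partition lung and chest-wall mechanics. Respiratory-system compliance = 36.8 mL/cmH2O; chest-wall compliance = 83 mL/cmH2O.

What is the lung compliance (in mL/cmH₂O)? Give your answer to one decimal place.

66.1

1/CL = 1/Crs − 1/Ccw.
1/CL = 1/36.8 − 1/83 = 0.01513.
CL = 66.094 mL/cmH2O.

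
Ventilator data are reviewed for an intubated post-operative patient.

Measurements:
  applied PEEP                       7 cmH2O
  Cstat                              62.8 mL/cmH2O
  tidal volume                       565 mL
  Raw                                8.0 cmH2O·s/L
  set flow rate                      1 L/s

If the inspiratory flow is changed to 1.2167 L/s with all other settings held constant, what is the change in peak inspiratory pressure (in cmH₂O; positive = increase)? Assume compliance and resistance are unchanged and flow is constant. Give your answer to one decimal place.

PIP = Vt/C + R·V̇ + PEEP (constant-flow equation of motion).
Only the resistive term changes: ΔPIP = R × ΔV̇ = 8.0 × (1.2167 − 1) = 8.0 × 0.2167 = 1.734 cmH2O.

1.7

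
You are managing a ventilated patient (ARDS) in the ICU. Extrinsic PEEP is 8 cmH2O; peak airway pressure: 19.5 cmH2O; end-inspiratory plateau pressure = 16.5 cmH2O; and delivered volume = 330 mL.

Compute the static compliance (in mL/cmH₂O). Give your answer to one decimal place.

Cstat = Vt / (Pplat − PEEP) = 330 / (16.5 − 8) = 330 / 8.5 = 38.824 mL/cmH2O.

38.8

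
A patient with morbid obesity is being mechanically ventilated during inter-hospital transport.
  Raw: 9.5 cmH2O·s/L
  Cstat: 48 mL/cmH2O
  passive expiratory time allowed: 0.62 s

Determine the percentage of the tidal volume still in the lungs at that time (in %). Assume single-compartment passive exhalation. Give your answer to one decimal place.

25.7

τ = R × C = 9.5 × 48 mL/cmH2O = 9.5 × 0.048 L/cmH2O = 0.456 s.
Passive exhalation: V(t)/V₀ = e^(−t/τ) = e^(−0.62/0.456) = 0.2568.
Fraction remaining = 0.2568 → 25.68%.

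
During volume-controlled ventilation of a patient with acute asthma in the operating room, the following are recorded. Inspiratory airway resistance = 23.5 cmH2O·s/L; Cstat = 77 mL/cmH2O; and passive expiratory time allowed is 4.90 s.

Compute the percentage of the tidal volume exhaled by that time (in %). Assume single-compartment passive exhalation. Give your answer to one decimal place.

93.3

τ = R × C = 23.5 × 77 mL/cmH2O = 23.5 × 0.077 L/cmH2O = 1.81 s.
Passive exhalation: V(t)/V₀ = e^(−t/τ) = e^(−4.90/1.81) = 0.06672.
Fraction exhaled = 1 − 0.06672 = 0.9333 → 93.33%.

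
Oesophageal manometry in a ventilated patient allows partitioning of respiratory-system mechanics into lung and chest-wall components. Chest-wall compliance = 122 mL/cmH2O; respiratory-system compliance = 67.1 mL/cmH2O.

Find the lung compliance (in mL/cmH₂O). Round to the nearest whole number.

1/CL = 1/Crs − 1/Ccw.
1/CL = 1/67.1 − 1/122 = 0.006706.
CL = 149.12 mL/cmH2O.

149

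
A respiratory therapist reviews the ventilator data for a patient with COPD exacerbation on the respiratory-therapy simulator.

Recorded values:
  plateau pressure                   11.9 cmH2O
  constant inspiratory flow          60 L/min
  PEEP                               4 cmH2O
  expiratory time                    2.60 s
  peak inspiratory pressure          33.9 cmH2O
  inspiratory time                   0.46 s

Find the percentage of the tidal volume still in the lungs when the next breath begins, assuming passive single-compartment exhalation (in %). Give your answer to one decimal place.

13.1

Flow: 60 L/min ÷ 60 = 1 L/s.
Vt = flow × Ti = 1 L/s × 0.46 s × 1000 mL/L = 460.0 mL.
R = (PIP − Pplat)/V̇ = (33.9 − 11.9) / 1 = 22.0/1 = 22.0 cmH2O·s/L.
C = Vt/(Pplat − PEEP) = 460.0 / (11.9 − 4) = 460.0/7.9 = 58.228 mL/cmH2O.
τ = R × C = 22.0 × 0.05823 L/cmH2O = 1.281 s.
Fraction remaining at end-expiration = e^(−Te/τ) = e^(−2.60/1.281) = 0.1314 → 13.14%.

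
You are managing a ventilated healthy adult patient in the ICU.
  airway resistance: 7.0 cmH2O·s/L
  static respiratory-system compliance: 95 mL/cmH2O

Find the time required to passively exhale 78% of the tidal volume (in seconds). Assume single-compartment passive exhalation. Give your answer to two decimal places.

1.01

τ = R × C = 7.0 × 95 mL/cmH2O = 7.0 × 0.095 L/cmH2O = 0.665 s.
Exhaled fraction f = 1 − e^(−t/τ) → t = −τ·ln(1 − f) = −0.665·ln(0.22) = 1.007 s.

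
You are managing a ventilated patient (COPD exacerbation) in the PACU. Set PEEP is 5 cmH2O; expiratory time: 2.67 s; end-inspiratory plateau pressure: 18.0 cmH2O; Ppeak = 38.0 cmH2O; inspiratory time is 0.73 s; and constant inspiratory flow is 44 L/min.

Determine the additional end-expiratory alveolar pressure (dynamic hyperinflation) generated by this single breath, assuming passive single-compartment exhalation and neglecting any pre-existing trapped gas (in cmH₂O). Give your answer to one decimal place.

Flow: 44 L/min ÷ 60 = 0.7333 L/s.
Vt = flow × Ti = 0.7333 L/s × 0.73 s × 1000 mL/L = 535.31 mL.
R = (PIP − Pplat)/V̇ = (38.0 − 18.0) / 0.7333 = 20.0/0.7333 = 27.274 cmH2O·s/L.
C = Vt/(Pplat − PEEP) = 535.31 / (18.0 − 5) = 535.31/13.0 = 41.178 mL/cmH2O.
τ = R × C = 27.274 × 0.04118 L/cmH2O = 1.123 s.
Fraction remaining = e^(−Te/τ) = e^(−2.67/1.123) = 0.09278; trapped volume = 535.31 × 0.09278 = 49.666 mL.
Additional alveolar pressure from trapping ≈ V_trapped / C = 49.666 / 41.178 = 1.206 cmH2O.

1.2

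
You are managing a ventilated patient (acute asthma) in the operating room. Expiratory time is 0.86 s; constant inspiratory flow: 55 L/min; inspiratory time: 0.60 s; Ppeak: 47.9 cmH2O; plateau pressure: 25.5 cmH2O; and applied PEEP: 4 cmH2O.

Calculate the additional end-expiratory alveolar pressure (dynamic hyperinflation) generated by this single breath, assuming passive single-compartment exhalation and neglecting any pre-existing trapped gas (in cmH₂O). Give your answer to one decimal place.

5.4

Flow: 55 L/min ÷ 60 = 0.9167 L/s.
Vt = flow × Ti = 0.9167 L/s × 0.60 s × 1000 mL/L = 550.02 mL.
R = (PIP − Pplat)/V̇ = (47.9 − 25.5) / 0.9167 = 22.4/0.9167 = 24.435 cmH2O·s/L.
C = Vt/(Pplat − PEEP) = 550.02 / (25.5 − 4) = 550.02/21.5 = 25.582 mL/cmH2O.
τ = R × C = 24.435 × 0.02558 L/cmH2O = 0.625 s.
Fraction remaining = e^(−Te/τ) = e^(−0.86/0.625) = 0.2526; trapped volume = 550.02 × 0.2526 = 138.94 mL.
Additional alveolar pressure from trapping ≈ V_trapped / C = 138.94 / 25.582 = 5.431 cmH2O.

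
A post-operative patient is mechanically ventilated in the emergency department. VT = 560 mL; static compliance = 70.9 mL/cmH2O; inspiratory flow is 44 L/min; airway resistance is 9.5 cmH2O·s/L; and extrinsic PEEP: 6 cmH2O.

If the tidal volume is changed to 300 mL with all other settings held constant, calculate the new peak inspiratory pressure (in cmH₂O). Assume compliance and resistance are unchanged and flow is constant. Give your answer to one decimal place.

17.2

Flow: 44 L/min ÷ 60 = 0.7333 L/s.
PIP = Vt/C + R·V̇ + PEEP (constant-flow equation of motion).
Only the elastic term changes: ΔPIP = ΔVt / C = (300 − 560) / 70.9 = -3.667 cmH2O.
Original PIP = 560/70.9 + 9.5×0.7333 + 6 = 20.865 cmH2O; new PIP = 20.865 + (-3.667) = 17.198 cmH2O.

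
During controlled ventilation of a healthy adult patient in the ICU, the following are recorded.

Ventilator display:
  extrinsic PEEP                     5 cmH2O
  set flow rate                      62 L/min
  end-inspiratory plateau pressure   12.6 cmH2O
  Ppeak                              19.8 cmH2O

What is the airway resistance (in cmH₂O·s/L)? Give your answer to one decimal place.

Flow: 62 L/min ÷ 60 = 1.0333 L/s.
Raw = (PIP − Pplat) / flow = (19.8 − 12.6) / 1.0333 = 7.2 / 1.0333 = 6.968 cmH2O·s/L.

7.0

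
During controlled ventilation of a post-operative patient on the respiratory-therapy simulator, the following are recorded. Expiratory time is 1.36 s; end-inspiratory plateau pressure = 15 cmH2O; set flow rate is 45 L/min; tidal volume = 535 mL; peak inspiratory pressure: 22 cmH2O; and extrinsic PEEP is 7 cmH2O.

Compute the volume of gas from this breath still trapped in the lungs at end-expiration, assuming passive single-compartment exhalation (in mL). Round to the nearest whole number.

61

Flow: 45 L/min ÷ 60 = 0.75 L/s.
R = (PIP − Pplat)/V̇ = (22 − 15) / 0.75 = 7.0/0.75 = 9.333 cmH2O·s/L.
C = Vt/(Pplat − PEEP) = 535.0 / (15 − 7) = 535.0/8.0 = 66.875 mL/cmH2O.
τ = R × C = 9.333 × 0.06688 L/cmH2O = 0.6242 s.
Fraction remaining = e^(−Te/τ) = e^(−1.36/0.6242) = 0.1132.
Trapped volume = 535.0 × 0.1132 = 60.562 mL.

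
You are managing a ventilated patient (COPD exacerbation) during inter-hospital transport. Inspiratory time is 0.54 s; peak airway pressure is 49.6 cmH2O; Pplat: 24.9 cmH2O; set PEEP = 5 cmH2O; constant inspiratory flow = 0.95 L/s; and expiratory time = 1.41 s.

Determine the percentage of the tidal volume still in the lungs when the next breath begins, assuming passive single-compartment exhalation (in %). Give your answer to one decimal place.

Vt = flow × Ti = 0.95 L/s × 0.54 s × 1000 mL/L = 513.0 mL.
R = (PIP − Pplat)/V̇ = (49.6 − 24.9) / 0.95 = 24.7/0.95 = 26.0 cmH2O·s/L.
C = Vt/(Pplat − PEEP) = 513.0 / (24.9 − 5) = 513.0/19.9 = 25.779 mL/cmH2O.
τ = R × C = 26.0 × 0.02578 L/cmH2O = 0.6703 s.
Fraction remaining at end-expiration = e^(−Te/τ) = e^(−1.41/0.6703) = 0.122 → 12.2%.

12.2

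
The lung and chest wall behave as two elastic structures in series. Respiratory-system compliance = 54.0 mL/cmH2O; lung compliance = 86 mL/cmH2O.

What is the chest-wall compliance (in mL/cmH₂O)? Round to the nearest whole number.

1/Ccw = 1/Crs − 1/CL.
1/Ccw = 1/54.0 − 1/86 = 0.006891.
Ccw = 145.12 mL/cmH2O.

145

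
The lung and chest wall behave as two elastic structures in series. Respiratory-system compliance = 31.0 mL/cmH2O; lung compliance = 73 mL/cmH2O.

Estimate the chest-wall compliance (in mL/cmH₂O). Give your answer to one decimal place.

1/Ccw = 1/Crs − 1/CL.
1/Ccw = 1/31.0 − 1/73 = 0.01856.
Ccw = 53.879 mL/cmH2O.

53.9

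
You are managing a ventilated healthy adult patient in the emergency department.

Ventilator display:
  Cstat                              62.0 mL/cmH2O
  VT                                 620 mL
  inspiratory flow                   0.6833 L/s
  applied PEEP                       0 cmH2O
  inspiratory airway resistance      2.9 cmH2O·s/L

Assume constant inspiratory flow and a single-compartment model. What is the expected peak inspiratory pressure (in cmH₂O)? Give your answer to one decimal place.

12.0

Equation of motion (constant flow): PIP = Vt/C + R·V̇ + PEEP.
PIP = 620/62.0 + 2.9×0.6833 + 0 = 10.0 + 1.982 + 0 = 11.982 cmH2O.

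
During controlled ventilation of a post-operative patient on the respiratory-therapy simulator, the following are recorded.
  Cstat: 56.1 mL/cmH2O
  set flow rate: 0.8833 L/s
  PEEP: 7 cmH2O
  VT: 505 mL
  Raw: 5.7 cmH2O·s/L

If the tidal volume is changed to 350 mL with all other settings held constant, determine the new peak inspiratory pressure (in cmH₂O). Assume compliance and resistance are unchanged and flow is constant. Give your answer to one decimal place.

18.3

PIP = Vt/C + R·V̇ + PEEP (constant-flow equation of motion).
Only the elastic term changes: ΔPIP = ΔVt / C = (350 − 505) / 56.1 = -2.763 cmH2O.
Original PIP = 505/56.1 + 5.7×0.8833 + 7 = 21.037 cmH2O; new PIP = 21.037 + (-2.763) = 18.274 cmH2O.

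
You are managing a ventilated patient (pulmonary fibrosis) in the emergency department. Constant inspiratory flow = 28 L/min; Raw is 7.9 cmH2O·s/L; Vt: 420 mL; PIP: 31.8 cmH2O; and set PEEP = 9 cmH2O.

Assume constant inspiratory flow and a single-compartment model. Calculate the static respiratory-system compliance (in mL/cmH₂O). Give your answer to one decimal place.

22.0

Flow: 28 L/min ÷ 60 = 0.4667 L/s.
Equation of motion (constant flow): PIP = Vt/C + R·V̇ + PEEP.
Vt/C = PIP − R·V̇ − PEEP = 31.8 − 7.9×0.4667 − 9 = 31.8 − 3.687 − 9 = 19.113 cmH2O.
C = Vt / 19.113 = 420 / 19.113 = 21.975 mL/cmH2O.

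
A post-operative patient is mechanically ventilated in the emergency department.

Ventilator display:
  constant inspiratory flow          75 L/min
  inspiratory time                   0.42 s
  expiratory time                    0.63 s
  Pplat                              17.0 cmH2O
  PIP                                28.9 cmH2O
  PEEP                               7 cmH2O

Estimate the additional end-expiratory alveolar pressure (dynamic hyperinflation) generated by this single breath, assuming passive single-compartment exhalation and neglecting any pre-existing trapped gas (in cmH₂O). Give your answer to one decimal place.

Flow: 75 L/min ÷ 60 = 1.25 L/s.
Vt = flow × Ti = 1.25 L/s × 0.42 s × 1000 mL/L = 525.0 mL.
R = (PIP − Pplat)/V̇ = (28.9 − 17.0) / 1.25 = 11.9/1.25 = 9.52 cmH2O·s/L.
C = Vt/(Pplat − PEEP) = 525.0 / (17.0 − 7) = 525.0/10.0 = 52.5 mL/cmH2O.
τ = R × C = 9.52 × 0.0525 L/cmH2O = 0.4998 s.
Fraction remaining = e^(−Te/τ) = e^(−0.63/0.4998) = 0.2835; trapped volume = 525.0 × 0.2835 = 148.84 mL.
Additional alveolar pressure from trapping ≈ V_trapped / C = 148.84 / 52.5 = 2.835 cmH2O.

2.8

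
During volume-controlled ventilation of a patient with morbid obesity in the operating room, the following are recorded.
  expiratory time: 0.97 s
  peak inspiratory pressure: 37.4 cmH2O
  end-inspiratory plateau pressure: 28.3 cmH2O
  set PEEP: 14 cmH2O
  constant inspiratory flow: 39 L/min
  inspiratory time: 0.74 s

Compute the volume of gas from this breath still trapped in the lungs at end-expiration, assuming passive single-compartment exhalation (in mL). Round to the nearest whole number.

Flow: 39 L/min ÷ 60 = 0.65 L/s.
Vt = flow × Ti = 0.65 L/s × 0.74 s × 1000 mL/L = 481.0 mL.
R = (PIP − Pplat)/V̇ = (37.4 − 28.3) / 0.65 = 9.1/0.65 = 14.0 cmH2O·s/L.
C = Vt/(Pplat − PEEP) = 481.0 / (28.3 − 14) = 481.0/14.3 = 33.636 mL/cmH2O.
τ = R × C = 14.0 × 0.03364 L/cmH2O = 0.471 s.
Fraction remaining = e^(−Te/τ) = e^(−0.97/0.471) = 0.1275.
Trapped volume = 481.0 × 0.1275 = 61.328 mL.

61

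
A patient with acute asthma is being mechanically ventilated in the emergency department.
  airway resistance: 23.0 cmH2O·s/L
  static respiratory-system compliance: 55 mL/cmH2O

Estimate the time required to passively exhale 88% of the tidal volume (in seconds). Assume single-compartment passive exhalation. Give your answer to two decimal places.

2.68

τ = R × C = 23.0 × 55 mL/cmH2O = 23.0 × 0.055 L/cmH2O = 1.265 s.
Exhaled fraction f = 1 − e^(−t/τ) → t = −τ·ln(1 − f) = −1.265·ln(0.12) = 2.682 s.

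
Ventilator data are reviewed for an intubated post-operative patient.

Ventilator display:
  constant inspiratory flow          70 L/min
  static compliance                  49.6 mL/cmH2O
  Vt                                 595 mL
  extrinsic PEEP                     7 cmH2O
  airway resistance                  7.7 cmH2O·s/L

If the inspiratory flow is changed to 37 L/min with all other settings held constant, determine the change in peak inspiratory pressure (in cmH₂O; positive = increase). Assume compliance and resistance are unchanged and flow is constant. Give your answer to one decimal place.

Flow: 70 L/min ÷ 60 = 1.1667 L/s.
New flow: 37 L/min ÷ 60 = 0.6167 L/s.
PIP = Vt/C + R·V̇ + PEEP (constant-flow equation of motion).
Only the resistive term changes: ΔPIP = R × ΔV̇ = 7.7 × (0.6167 − 1.1667) = 7.7 × -0.55 = -4.235 cmH2O.

-4.2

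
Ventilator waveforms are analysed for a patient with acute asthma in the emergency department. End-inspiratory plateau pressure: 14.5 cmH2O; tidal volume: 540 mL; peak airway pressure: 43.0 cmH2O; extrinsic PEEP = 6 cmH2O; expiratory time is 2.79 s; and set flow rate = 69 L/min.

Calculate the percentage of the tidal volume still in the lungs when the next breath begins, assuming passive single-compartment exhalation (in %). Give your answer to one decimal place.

17.0

Flow: 69 L/min ÷ 60 = 1.15 L/s.
R = (PIP − Pplat)/V̇ = (43.0 − 14.5) / 1.15 = 28.5/1.15 = 24.783 cmH2O·s/L.
C = Vt/(Pplat − PEEP) = 540.0 / (14.5 − 6) = 540.0/8.5 = 63.529 mL/cmH2O.
τ = R × C = 24.783 × 0.06353 L/cmH2O = 1.574 s.
Fraction remaining at end-expiration = e^(−Te/τ) = e^(−2.79/1.574) = 0.1699 → 16.99%.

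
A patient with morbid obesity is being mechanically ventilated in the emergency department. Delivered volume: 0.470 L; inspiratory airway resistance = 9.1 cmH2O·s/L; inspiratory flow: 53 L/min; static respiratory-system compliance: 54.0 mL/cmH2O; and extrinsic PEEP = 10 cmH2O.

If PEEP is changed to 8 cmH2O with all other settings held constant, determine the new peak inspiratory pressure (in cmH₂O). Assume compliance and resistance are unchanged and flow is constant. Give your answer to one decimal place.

Flow: 53 L/min ÷ 60 = 0.8833 L/s.
PIP = Vt/C + R·V̇ + PEEP (constant-flow equation of motion).
Only the baseline term changes: ΔPIP = ΔPEEP = 8 − 10 = -2.0 cmH2O.
Original PIP = 470/54.0 + 9.1×0.8833 + 10 = 26.742 cmH2O; new PIP = 26.742 + (-2.0) = 24.742 cmH2O.

24.7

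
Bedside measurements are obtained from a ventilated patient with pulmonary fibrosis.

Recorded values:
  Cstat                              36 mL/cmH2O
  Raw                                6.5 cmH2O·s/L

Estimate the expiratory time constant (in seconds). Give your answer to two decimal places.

τ = R × C = 6.5 × 36 mL/cmH2O = 6.5 × 0.036 L/cmH2O = 0.234 s.

0.23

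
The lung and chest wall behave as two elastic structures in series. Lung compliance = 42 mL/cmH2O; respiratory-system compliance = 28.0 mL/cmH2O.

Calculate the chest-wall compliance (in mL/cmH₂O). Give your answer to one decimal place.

84.0

1/Ccw = 1/Crs − 1/CL.
1/Ccw = 1/28.0 − 1/42 = 0.0119.
Ccw = 84.034 mL/cmH2O.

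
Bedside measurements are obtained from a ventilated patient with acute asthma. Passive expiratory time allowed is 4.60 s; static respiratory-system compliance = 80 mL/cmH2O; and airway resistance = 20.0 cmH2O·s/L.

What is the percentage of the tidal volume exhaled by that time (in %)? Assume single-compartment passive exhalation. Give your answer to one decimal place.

94.4

τ = R × C = 20.0 × 80 mL/cmH2O = 20.0 × 0.080 L/cmH2O = 1.6 s.
Passive exhalation: V(t)/V₀ = e^(−t/τ) = e^(−4.60/1.6) = 0.05642.
Fraction exhaled = 1 − 0.05642 = 0.9436 → 94.36%.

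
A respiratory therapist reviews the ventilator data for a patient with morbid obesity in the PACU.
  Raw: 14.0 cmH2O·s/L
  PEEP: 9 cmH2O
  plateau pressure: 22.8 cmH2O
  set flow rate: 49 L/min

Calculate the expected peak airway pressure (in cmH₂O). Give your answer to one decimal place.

34.2

Flow: 49 L/min ÷ 60 = 0.8167 L/s.
PIP = Pplat + Raw × flow = 22.8 + 14.0 × 0.8167 = 22.8 + 11.434 = 34.234 cmH2O.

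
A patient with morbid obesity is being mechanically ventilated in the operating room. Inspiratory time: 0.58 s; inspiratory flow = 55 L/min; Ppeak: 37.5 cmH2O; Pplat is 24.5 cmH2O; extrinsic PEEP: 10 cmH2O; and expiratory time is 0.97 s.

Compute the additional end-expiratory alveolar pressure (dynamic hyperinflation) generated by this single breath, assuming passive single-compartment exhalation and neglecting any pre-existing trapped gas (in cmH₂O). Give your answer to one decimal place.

2.2

Flow: 55 L/min ÷ 60 = 0.9167 L/s.
Vt = flow × Ti = 0.9167 L/s × 0.58 s × 1000 mL/L = 531.69 mL.
R = (PIP − Pplat)/V̇ = (37.5 − 24.5) / 0.9167 = 13.0/0.9167 = 14.181 cmH2O·s/L.
C = Vt/(Pplat − PEEP) = 531.69 / (24.5 − 10) = 531.69/14.5 = 36.668 mL/cmH2O.
τ = R × C = 14.181 × 0.03667 L/cmH2O = 0.52 s.
Fraction remaining = e^(−Te/τ) = e^(−0.97/0.52) = 0.1548; trapped volume = 531.69 × 0.1548 = 82.306 mL.
Additional alveolar pressure from trapping ≈ V_trapped / C = 82.306 / 36.668 = 2.245 cmH2O.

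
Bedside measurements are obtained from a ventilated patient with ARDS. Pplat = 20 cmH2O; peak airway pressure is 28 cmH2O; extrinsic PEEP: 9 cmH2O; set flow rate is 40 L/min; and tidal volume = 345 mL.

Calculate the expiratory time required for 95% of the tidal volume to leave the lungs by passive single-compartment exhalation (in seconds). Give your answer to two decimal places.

Flow: 40 L/min ÷ 60 = 0.6667 L/s.
R = (PIP − Pplat)/V̇ = (28 − 20) / 0.6667 = 8.0/0.6667 = 11.999 cmH2O·s/L.
C = Vt/(Pplat − PEEP) = 345.0 / (20 − 9) = 345.0/11.0 = 31.364 mL/cmH2O.
τ = R × C = 11.999 × 0.03136 L/cmH2O = 0.3763 s.
t = −τ·ln(1 − 0.95) = −0.3763·ln(0.05) = 1.127 s.

1.13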